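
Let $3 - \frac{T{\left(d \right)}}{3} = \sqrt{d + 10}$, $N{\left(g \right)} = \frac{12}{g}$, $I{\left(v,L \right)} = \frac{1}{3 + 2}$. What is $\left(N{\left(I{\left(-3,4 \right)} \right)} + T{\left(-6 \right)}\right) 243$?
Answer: $15309$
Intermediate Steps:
$I{\left(v,L \right)} = \frac{1}{5}$
$T{\left(d \right)} = 9 - 3 \sqrt{10 + d}$ ($T{\left(d \right)} = 9 - 3 \sqrt{d + 10} = 9 - 3 \sqrt{10 + d}$)
$\left(N{\left(I{\left(-3,4 \right)} \right)} + T{\left(-6 \right)}\right) 243 = \left(12 \frac{1}{\frac{1}{5}} + \left(9 - 3 \sqrt{10 - 6}\right)\right) 243 = \left(12 \cdot 5 + \left(9 - 3 \sqrt{4}\right)\right) 243 = \left(60 + \left(9 - 6\right)\right) 243 = \left(60 + 3\right) 243 = 63 \cdot 243 = 15309$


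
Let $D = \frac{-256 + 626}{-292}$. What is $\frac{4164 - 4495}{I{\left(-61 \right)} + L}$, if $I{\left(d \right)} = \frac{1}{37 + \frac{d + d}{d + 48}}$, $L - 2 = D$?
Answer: $- \frac{29140578}{66419} \approx -438.74$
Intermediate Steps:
$D = - \frac{185}{146}$ ($D = 370 \left(- \frac{1}{292}\right) = - \frac{185}{146} \approx -1.2671$)
$L = \frac{107}{146}$ ($L = 2 - \frac{185}{146} = \frac{107}{146} \approx 0.73288$)
$I{\left(d \right)} = \frac{1}{37 + \frac{2 d}{48 + d}}$
$\frac{4164 - 4495}{I{\left(-61 \right)} + L} = \frac{4164 - 4495}{\frac{48 - 61}{3 \left(592 + 13 \left(-61\right)\right)} + \frac{107}{146}} = - \frac{331}{\frac{1}{3} \frac{1}{592 - 793} \left(-13\right) + \frac{107}{146}} = - \frac{331}{\frac{1}{3} \frac{1}{-201} \left(-13\right) + \frac{107}{146}} = - \frac{331}{\frac{1}{3} \left(- \frac{1}{201}\right) \left(-13\right) + \frac{107}{146}} = - \frac{331}{\frac{13}{603} + \frac{107}{146}} = - \frac{331}{\frac{66419}{88038}} = \left(-331\right) \frac{88038}{66419} = - \frac{29140578}{66419}$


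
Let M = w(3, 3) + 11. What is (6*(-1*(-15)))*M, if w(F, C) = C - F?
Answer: 990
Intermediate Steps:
M = 11 (M = (3 - 1*3) + 11 = (3 - 3) + 11 = 0 + 11 = 11)
(6*(-1*(-15)))*M = (6*(-1*(-15)))*11 = (6*15)*11 = 90*11 = 990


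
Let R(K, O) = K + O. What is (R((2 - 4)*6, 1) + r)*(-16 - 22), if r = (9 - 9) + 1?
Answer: 380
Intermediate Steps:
r = 1 (r = 0 + 1 = 1)
(R((2 - 4)*6, 1) + r)*(-16 - 22) = (((2 - 4)*6 + 1) + 1)*(-16 - 22) = ((-2*6 + 1) + 1)*(-38) = ((-12 + 1) + 1)*(-38) = (-11 + 1)*(-38) = -10*(-38) = 380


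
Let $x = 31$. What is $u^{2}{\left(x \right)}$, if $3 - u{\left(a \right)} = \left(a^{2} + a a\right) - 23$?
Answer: $3594816$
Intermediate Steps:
$u{\left(a \right)} = 26 - 2 a^{2}$ ($u{\left(a \right)} = 3 - \left(\left(a^{2} + a a\right) - 23\right) = 3 - \left(\left(a^{2} + a^{2}\right) - 23\right) = 3 - \left(2 a^{2} - 23\right) = 3 - \left(-23 + 2 a^{2}\right) = 26 - 2 a^{2}$)
$u^{2}{\left(x \right)} = \left(26 - 2 \cdot 31^{2}\right)^{2} = \left(26 - 1922\right)^{2} = \left(-1896\right)^{2} = 3594816$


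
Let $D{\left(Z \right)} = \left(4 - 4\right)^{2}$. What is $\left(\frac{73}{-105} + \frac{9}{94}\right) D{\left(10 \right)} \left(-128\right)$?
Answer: $0$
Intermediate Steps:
$D{\left(Z \right)} = 0$ ($D{\left(Z \right)} = 0^{2} = 0$)
$\left(\frac{73}{-105} + \frac{9}{94}\right) D{\left(10 \right)} \left(-128\right) = \left(\frac{73}{-105} + \frac{9}{94}\right) 0 \left(-128\right) = \left(73 \left(- \frac{1}{105}\right) + 9 \cdot \frac{1}{94}\right) 0 \left(-128\right) = \left(- \frac{73}{105} + \frac{9}{94}\right) 0 \left(-128\right) = \left(- \frac{5917}{9870}\right) 0 \left(-128\right) = 0 \left(-128\right) = 0$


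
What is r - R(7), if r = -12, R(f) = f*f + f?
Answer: -68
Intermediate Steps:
R(f) = f + f² (R(f) = f² + f = f + f²)
r - R(7) = -12 - 7*(1 + 7) = -12 - 7*8 = -12 - 1*56 = -12 - 56 = -68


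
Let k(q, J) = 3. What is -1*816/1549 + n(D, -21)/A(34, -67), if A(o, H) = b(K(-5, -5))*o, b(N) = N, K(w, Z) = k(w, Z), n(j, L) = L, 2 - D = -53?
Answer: -38587/52666 ≈ -0.73267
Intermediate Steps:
D = 55 (D = 2 - 1*(-53) = 2 + 53 = 55)
K(w, Z) = 3
A(o, H) = 3*o
-1*816/1549 + n(D, -21)/A(34, -67) = -1*816/1549 - 21/(3*34) = -816*1/1549 - 21/102 = -816/1549 - 21*1/102 = -816/1549 - 7/34 = -38587/52666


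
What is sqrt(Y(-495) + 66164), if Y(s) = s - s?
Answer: 2*sqrt(16541) ≈ 257.22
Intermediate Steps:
Y(s) = 0
sqrt(Y(-495) + 66164) = sqrt(0 + 66164) = sqrt(66164) = 2*sqrt(16541)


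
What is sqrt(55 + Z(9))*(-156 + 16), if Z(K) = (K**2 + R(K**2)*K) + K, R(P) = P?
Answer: -140*sqrt(874) ≈ -4138.9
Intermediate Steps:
Z(K) = K + K**2 + K**3 (Z(K) = (K**2 + K**2*K) + K = (K**2 + K**3) + K = K + K**2 + K**3)
sqrt(55 + Z(9))*(-156 + 16) = sqrt(55 + 9*(1 + 9 + 9**2))*(-156 + 16) = sqrt(55 + 9*(1 + 9 + 81))*(-140) = sqrt(55 + 9*91)*(-140) = sqrt(55 + 819)*(-140) = sqrt(874)*(-140) = -140*sqrt(874)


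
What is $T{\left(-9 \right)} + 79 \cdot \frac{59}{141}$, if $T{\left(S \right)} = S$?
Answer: $\frac{3392}{141} \approx 24.057$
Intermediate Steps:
$T{\left(-9 \right)} + 79 \cdot \frac{59}{141} = -9 + 79 \cdot \frac{59}{141} = -9 + \frac{4661}{141} = \frac{3392}{141}$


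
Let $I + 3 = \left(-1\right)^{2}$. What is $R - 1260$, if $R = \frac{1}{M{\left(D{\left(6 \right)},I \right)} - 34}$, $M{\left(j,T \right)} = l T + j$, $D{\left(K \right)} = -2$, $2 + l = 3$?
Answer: $- \frac{47881}{38} \approx -1260.0$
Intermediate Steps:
$l = 1$ ($l = -2 + 3 = 1$)
$I = -2$ ($I = -3 + \left(-1\right)^{2} = -3 + 1 = -2$)
$M{\left(j,T \right)} = T + j$ ($M{\left(j,T \right)} = 1 T + j = T + j$)
$R = - \frac{1}{38}$ ($R = \frac{1}{\left(-2 - 2\right) - 34} = \frac{1}{-4 - 34} = \frac{1}{-38} = - \frac{1}{38} \approx -0.026316$)
$R - 1260 = - \frac{1}{38} - 1260 = - \frac{47881}{38}$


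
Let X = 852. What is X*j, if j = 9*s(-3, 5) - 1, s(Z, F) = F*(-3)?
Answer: -115872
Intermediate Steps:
s(Z, F) = -3*F
j = -136 (j = 9*(-3*5) - 1 = 9*(-15) - 1 = -135 - 1 = -136)
X*j = 852*(-136) = -115872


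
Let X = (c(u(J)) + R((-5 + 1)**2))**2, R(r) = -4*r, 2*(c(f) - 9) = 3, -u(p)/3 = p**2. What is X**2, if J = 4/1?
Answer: 131079601/16 ≈ 8.1925e+6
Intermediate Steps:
J = 4 (J = 4*1 = 4)
u(p) = -3*p**2
c(f) = 21/2 (c(f) = 9 + (1/2)*3 = 9 + 3/2 = 21/2)
X = 11449/4 (X = (21/2 - 4*(-5 + 1)**2)**2 = (21/2 - 4*(-4)**2)**2 = (21/2 - 4*16)**2 = (21/2 - 64)**2 = (-107/2)**2 = 11449/4 ≈ 2862.3)
X**2 = (11449/4)**2 = 131079601/16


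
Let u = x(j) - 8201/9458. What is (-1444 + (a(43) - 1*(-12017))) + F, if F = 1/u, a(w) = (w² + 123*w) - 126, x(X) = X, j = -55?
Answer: 9291746277/528391 ≈ 17585.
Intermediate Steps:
a(w) = -126 + w² + 123*w
u = -528391/9458 (u = -55 - 8201/9458 = -528391/9458 ≈ -55.867)
F = -9458/528391 (F = 1/(-528391/9458) = -9458/528391 ≈ -0.017900)
(-1444 + (a(43) - 1*(-12017))) + F = (-1444 + ((-126 + 43² + 123*43) - 1*(-12017))) - 9458/528391 = (-1444 + ((-126 + 1849 + 5289) + 12017)) - 9458/528391 = (-1444 + (7012 + 12017)) - 9458/528391 = (-1444 + 19029) - 9458/528391 = 17585 - 9458/528391 = 9291746277/528391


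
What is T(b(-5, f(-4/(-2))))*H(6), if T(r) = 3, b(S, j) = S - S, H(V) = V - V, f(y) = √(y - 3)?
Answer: 0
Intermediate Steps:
f(y) = √(-3 + y)
H(V) = 0
b(S, j) = 0
T(b(-5, f(-4/(-2))))*H(6) = 3*0 = 0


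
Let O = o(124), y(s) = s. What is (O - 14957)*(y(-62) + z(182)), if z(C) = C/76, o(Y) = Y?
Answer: 33596745/38 ≈ 8.8413e+5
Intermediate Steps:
O = 124
z(C) = C/76 (z(C) = C*(1/76) = C/76)
(O - 14957)*(y(-62) + z(182)) = (124 - 14957)*(-62 + (1/76)*182) = -14833*(-62 + 91/38) = -14833*(-2265/38) = 33596745/38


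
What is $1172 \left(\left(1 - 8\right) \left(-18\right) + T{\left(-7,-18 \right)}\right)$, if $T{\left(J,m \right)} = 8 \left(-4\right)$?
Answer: $110168$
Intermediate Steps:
$T{\left(J,m \right)} = -32$
$1172 \left(\left(1 - 8\right) \left(-18\right) + T{\left(-7,-18 \right)}\right) = 1172 \left(\left(1 - 8\right) \left(-18\right) - 32\right) = 1172 \left(\left(-7\right) \left(-18\right) - 32\right) = 1172 \left(126 - 32\right) = 1172 \cdot 94 = 110168$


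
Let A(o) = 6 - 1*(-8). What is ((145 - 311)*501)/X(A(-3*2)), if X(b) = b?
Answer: -41583/7 ≈ -5940.4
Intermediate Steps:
A(o) = 14 (A(o) = 6 + 8 = 14)
((145 - 311)*501)/X(A(-3*2)) = ((145 - 311)*501)/14 = -166*501*(1/14) = -83166*1/14 = -41583/7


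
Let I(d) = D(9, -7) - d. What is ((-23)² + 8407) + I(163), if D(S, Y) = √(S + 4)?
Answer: 8773 + √13 ≈ 8776.6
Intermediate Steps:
D(S, Y) = √(4 + S)
I(d) = √13 - d (I(d) = √(4 + 9) - d = √13 - d)
((-23)² + 8407) + I(163) = ((-23)² + 8407) + (√13 - 1*163) = (529 + 8407) + (√13 - 163) = 8936 + (-163 + √13) = 8773 + √13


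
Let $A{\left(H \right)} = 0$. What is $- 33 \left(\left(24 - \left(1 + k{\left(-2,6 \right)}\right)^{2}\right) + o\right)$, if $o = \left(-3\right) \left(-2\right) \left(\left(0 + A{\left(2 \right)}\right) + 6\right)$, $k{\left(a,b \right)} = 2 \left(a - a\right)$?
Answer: $-1947$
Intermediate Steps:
$k{\left(a,b \right)} = 0$ ($k{\left(a,b \right)} = 2 \cdot 0 = 0$)
$o = 36$ ($o = \left(-3\right) \left(-2\right) \left(\left(0 + 0\right) + 6\right) = 6 \left(0 + 6\right) = 6 \cdot 6 = 36$)
$- 33 \left(\left(24 - \left(1 + k{\left(-2,6 \right)}\right)^{2}\right) + o\right) = - 33 \left(\left(24 - \left(1 + 0\right)^{2}\right) + 36\right) = - 33 \left(\left(24 - 1^{2}\right) + 36\right) = - 33 \left(\left(24 - 1\right) + 36\right) = - 33 \left(23 + 36\right) = \left(-33\right) 59 = -1947$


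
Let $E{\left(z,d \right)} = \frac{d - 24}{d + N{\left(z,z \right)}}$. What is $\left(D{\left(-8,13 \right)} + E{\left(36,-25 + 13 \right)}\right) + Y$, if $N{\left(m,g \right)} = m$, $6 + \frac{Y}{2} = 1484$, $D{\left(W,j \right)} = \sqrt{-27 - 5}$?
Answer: $\frac{5909}{2} + 4 i \sqrt{2} \approx 2954.5 + 5.6569 i$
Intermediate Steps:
$D{\left(W,j \right)} = 4 i \sqrt{2}$ ($D{\left(W,j \right)} = \sqrt{-32} = 4 i \sqrt{2}$)
$Y = 2956$ ($Y = -12 + 2 \cdot 1484 = -12 + 2968 = 2956$)
$E{\left(z,d \right)} = \frac{-24 + d}{d + z}$ ($E{\left(z,d \right)} = \frac{d - 24}{d + z} = \frac{-24 + d}{d + z}$)
$\left(D{\left(-8,13 \right)} + E{\left(36,-25 + 13 \right)}\right) + Y = \left(4 i \sqrt{2} + \frac{-24 + \left(-25 + 13\right)}{\left(-25 + 13\right) + 36}\right) + 2956 = \left(4 i \sqrt{2} + \frac{-24 - 12}{-12 + 36}\right) + 2956 = \left(4 i \sqrt{2} + \frac{1}{24} \left(-36\right)\right) + 2956 = \left(4 i \sqrt{2} - \frac{3}{2}\right) + 2956 = \left(- \frac{3}{2} + 4 i \sqrt{2}\right) + 2956 = \frac{5909}{2} + 4 i \sqrt{2}$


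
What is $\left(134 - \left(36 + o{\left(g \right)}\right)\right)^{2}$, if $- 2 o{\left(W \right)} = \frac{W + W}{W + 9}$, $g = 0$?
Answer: $9604$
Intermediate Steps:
$o{\left(W \right)} = - \frac{W}{9 + W}$ ($o{\left(W \right)} = - \frac{\left(W + W\right) \frac{1}{W + 9}}{2} = - \frac{2 W \frac{1}{9 + W}}{2} = - \frac{W}{9 + W}$)
$\left(134 - \left(36 + o{\left(g \right)}\right)\right)^{2} = \left(134 - \left(36 - \frac{0}{9 + 0}\right)\right)^{2} = \left(134 - \left(36 - \frac{0}{9}\right)\right)^{2} = \left(134 - \left(36 - 0 \cdot \frac{1}{9}\right)\right)^{2} = \left(134 - 36\right)^{2} = 98^{2} = 9604$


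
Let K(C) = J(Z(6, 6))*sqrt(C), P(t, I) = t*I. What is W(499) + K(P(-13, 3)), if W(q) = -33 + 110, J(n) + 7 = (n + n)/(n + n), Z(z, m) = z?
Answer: 77 - 6*I*sqrt(39) ≈ 77.0 - 37.47*I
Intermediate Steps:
J(n) = -6 (J(n) = -7 + (n + n)/(n + n) = -7 + (2*n)/((2*n)) = -7 + (2*n)*(1/(2*n)) = -7 + 1 = -6)
P(t, I) = I*t
W(q) = 77
K(C) = -6*sqrt(C)
W(499) + K(P(-13, 3)) = 77 - 6*I*sqrt(39)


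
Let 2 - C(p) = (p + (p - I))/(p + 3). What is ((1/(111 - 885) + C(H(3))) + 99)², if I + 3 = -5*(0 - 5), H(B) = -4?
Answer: 3019832209/599076 ≈ 5040.8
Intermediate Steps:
I = 22 (I = -3 - 5*(0 - 5) = -3 - 5*(-5) = -3 + 25 = 22)
C(p) = 2 - (-22 + 2*p)/(3 + p) (C(p) = 2 - (p + (p - 1*22))/(p + 3) = 2 - (p + (p - 22))/(3 + p) = 2 - (p + (-22 + p))/(3 + p) = 2 - (-22 + 2*p)/(3 + p))
((1/(111 - 885) + C(H(3))) + 99)² = ((1/(111 - 885) + 28/(3 - 4)) + 99)² = ((1/(-774) + 28/(-1)) + 99)² = ((-1/774 + 28*(-1)) + 99)² = ((-1/774 - 28) + 99)² = (-21673/774 + 99)² = (54953/774)² = 3019832209/599076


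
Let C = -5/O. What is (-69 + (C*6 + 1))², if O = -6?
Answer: 3969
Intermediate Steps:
C = ⅚ (C = -5/(-6) = -5*(-⅙) = ⅚ ≈ 0.83333)
(-69 + (C*6 + 1))² = (-69 + ((⅚)*6 + 1))² = (-69 + (5 + 1))² = (-69 + 6)² = (-63)² = 3969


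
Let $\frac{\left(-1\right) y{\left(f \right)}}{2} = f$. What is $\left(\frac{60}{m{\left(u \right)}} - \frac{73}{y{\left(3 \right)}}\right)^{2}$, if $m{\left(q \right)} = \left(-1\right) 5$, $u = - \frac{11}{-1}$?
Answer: $\frac{1}{36} \approx 0.027778$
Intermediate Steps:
$y{\left(f \right)} = - 2 f$
$u = 11$ ($u = \left(-11\right) \left(-1\right) = 11$)
$m{\left(q \right)} = -5$
$\left(\frac{60}{m{\left(u \right)}} - \frac{73}{y{\left(3 \right)}}\right)^{2} = \left(\frac{60}{-5} - \frac{73}{\left(-2\right) 3}\right)^{2} = \left(60 \left(- \frac{1}{5}\right) - \frac{73}{-6}\right)^{2} = \left(-12 - - \frac{73}{6}\right)^{2} = \left(-12 + \frac{73}{6}\right)^{2} = \left(\frac{1}{6}\right)^{2} = \frac{1}{36}$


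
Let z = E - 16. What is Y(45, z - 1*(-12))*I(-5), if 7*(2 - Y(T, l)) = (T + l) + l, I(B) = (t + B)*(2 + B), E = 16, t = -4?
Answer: -1485/7 ≈ -212.14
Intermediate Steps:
z = 0 (z = 16 - 16 = 0)
I(B) = (-4 + B)*(2 + B)
Y(T, l) = 2 - 2*l/7 - T/7 (Y(T, l) = 2 - ((T + l) + l)/7 = 2 - (T + 2*l)/7 = 2 + (-2*l/7 - T/7) = 2 - 2*l/7 - T/7)
Y(45, z - 1*(-12))*I(-5) = (2 - 2*(0 - 1*(-12))/7 - ⅐*45)*(-8 + (-5)² - 2*(-5)) = (2 - 2*(0 + 12)/7 - 45/7)*(-8 + 25 + 10) = (2 - 2/7*12 - 45/7)*27 = (2 - 24/7 - 45/7)*27 = -55/7*27 = -1485/7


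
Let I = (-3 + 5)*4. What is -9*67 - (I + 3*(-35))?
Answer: -506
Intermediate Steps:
I = 8 (I = 2*4 = 8)
-9*67 - (I + 3*(-35)) = -9*67 - (8 + 3*(-35)) = -603 - (8 - 105) = -603 - 1*(-97) = -603 + 97 = -506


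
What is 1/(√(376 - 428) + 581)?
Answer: 581/337613 - 2*I*√13/337613 ≈ 0.0017209 - 2.1359e-5*I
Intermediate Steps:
1/(√(376 - 428) + 581) = 1/(√(-52) + 581) = 1/(2*I*√13 + 581) = 1/(581 + 2*I*√13)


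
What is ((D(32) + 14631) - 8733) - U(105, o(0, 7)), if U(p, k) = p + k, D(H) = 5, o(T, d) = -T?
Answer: 5798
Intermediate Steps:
U(p, k) = k + p
((D(32) + 14631) - 8733) - U(105, o(0, 7)) = ((5 + 14631) - 8733) - (-1*0 + 105) = (14636 - 8733) - (0 + 105) = 5903 - 1*105 = 5903 - 105 = 5798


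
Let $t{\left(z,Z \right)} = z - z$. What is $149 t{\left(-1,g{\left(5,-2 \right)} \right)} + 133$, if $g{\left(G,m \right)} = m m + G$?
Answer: $133$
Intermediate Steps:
$g{\left(G,m \right)} = G + m^{2}$ ($g{\left(G,m \right)} = m^{2} + G = G + m^{2}$)
$t{\left(z,Z \right)} = 0$
$149 t{\left(-1,g{\left(5,-2 \right)} \right)} + 133 = 149 \cdot 0 + 133 = 0 + 133 = 133$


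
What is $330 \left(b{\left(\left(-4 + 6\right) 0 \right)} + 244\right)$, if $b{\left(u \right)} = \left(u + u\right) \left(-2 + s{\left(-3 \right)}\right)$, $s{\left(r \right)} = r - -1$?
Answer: $80520$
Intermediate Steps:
$s{\left(r \right)} = 1 + r$ ($s{\left(r \right)} = r + 1 = 1 + r$)
$b{\left(u \right)} = - 8 u$ ($b{\left(u \right)} = \left(u + u\right) \left(-2 + \left(1 - 3\right)\right) = 2 u \left(-2 - 2\right) = 2 u \left(-4\right) = - 8 u$)
$330 \left(b{\left(\left(-4 + 6\right) 0 \right)} + 244\right) = 330 \left(- 8 \left(-4 + 6\right) 0 + 244\right) = 330 \left(- 8 \cdot 2 \cdot 0 + 244\right) = 330 \left(\left(-8\right) 0 + 244\right) = 330 \left(0 + 244\right) = 330 \cdot 244 = 80520$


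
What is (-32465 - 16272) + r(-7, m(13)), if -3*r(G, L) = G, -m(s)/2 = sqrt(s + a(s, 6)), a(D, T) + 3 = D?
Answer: -146204/3 ≈ -48735.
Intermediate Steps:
a(D, T) = -3 + D
m(s) = -2*sqrt(-3 + 2*s) (m(s) = -2*sqrt(s + (-3 + s)) = -2*sqrt(-3 + 2*s))
r(G, L) = -G/3
(-32465 - 16272) + r(-7, m(13)) = (-32465 - 16272) - 1/3*(-7) = -48737 + 7/3 = -146204/3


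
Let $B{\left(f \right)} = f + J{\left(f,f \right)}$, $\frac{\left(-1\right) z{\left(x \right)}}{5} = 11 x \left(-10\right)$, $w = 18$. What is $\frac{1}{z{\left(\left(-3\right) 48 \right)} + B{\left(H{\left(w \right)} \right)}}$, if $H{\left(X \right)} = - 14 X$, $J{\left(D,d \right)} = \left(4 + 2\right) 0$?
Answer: $- \frac{1}{79452} \approx -1.2586 \cdot 10^{-5}$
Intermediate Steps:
$z{\left(x \right)} = 550 x$ ($z{\left(x \right)} = - 5 \cdot 11 x \left(-10\right) = - 5 \left(- 110 x\right) = 550 x$)
$J{\left(D,d \right)} = 0$ ($J{\left(D,d \right)} = 6 \cdot 0 = 0$)
$B{\left(f \right)} = f$ ($B{\left(f \right)} = f + 0 = f$)
$\frac{1}{z{\left(\left(-3\right) 48 \right)} + B{\left(H{\left(w \right)} \right)}} = \frac{1}{550 \left(\left(-3\right) 48\right) - 252} = \frac{1}{550 \left(-144\right) - 252} = \frac{1}{-79200 - 252} = \frac{1}{-79452} = - \frac{1}{79452}$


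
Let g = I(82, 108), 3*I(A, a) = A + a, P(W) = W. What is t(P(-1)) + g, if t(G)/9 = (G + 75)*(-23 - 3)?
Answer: -51758/3 ≈ -17253.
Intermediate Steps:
I(A, a) = A/3 + a/3 (I(A, a) = (A + a)/3 = A/3 + a/3)
g = 190/3 (g = (⅓)*82 + (⅓)*108 = 82/3 + 36 = 190/3 ≈ 63.333)
t(G) = -17550 - 234*G (t(G) = 9*((G + 75)*(-23 - 3)) = 9*((75 + G)*(-26)) = 9*(-1950 - 26*G) = -17550 - 234*G)
t(P(-1)) + g = (-17550 - 234*(-1)) + 190/3 = (-17550 + 234) + 190/3 = -17316 + 190/3 = -51758/3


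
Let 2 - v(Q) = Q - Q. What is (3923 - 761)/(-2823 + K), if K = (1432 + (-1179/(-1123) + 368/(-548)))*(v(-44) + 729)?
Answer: 81079477/26776370656 ≈ 0.0030280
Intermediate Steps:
v(Q) = 2 (v(Q) = 2 - (Q - Q) = 2 - 1*0 = 2 + 0 = 2)
K = 161092545309/153851 (K = (1432 + (-1179/(-1123) + 368/(-548)))*(2 + 729) = (1432 + (-1179*(-1/1123) + 368*(-1/548)))*731 = (1432 + (1179/1123 - 92/137))*731 = (1432 + 58207/153851)*731 = (220372839/153851)*731 = 161092545309/153851 ≈ 1.0471e+6)
(3923 - 761)/(-2823 + K) = (3923 - 761)/(-2823 + 161092545309/153851) = 3162/(160658223936/153851) = 3162*(153851/160658223936) = 81079477/26776370656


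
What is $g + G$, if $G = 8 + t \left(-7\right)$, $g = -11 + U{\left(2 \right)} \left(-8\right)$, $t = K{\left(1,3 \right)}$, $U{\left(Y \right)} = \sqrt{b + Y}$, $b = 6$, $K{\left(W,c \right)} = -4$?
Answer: $25 - 16 \sqrt{2} \approx 2.3726$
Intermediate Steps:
$U{\left(Y \right)} = \sqrt{6 + Y}$
$t = -4$
$g = -11 - 16 \sqrt{2}$ ($g = -11 + \sqrt{6 + 2} \left(-8\right) = -11 + \sqrt{8} \left(-8\right) = -11 + 2 \sqrt{2} \left(-8\right) = -11 - 16 \sqrt{2} \approx -33.627$)
$G = 36$ ($G = 8 - -28 = 8 + 28 = 36$)
$g + G = \left(-11 - 16 \sqrt{2}\right) + 36 = 25 - 16 \sqrt{2}$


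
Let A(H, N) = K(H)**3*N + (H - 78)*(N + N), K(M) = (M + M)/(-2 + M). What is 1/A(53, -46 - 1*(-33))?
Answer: 132651/70739942 ≈ 0.0018752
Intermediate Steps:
K(M) = 2*M/(-2 + M) (K(M) = (2*M)/(-2 + M) = 2*M/(-2 + M))
A(H, N) = 2*N*(-78 + H) + 8*N*H**3/(-2 + H)**3 (A(H, N) = (2*H/(-2 + H))**3*N + (H - 78)*(N + N) = (8*H**3/(-2 + H)**3)*N + (-78 + H)*(2*N) = 8*N*H**3/(-2 + H)**3 + 2*N*(-78 + H) = 2*N*(-78 + H) + 8*N*H**3/(-2 + H)**3)
1/A(53, -46 - 1*(-33)) = 1/(-156*(-46 - 1*(-33)) + 2*53*(-46 - 1*(-33)) + 8*(-46 - 1*(-33))*53**3/(-2 + 53)**3) = 1/(-156*(-46 + 33) + 2*53*(-46 + 33) + 8*(-46 + 33)*148877/51**3) = 1/(-156*(-13) + 2*53*(-13) + 8*(-13)*148877*(1/132651)) = 1/(2028 - 1378 - 15483208/132651) = 1/(70739942/132651) = 132651/70739942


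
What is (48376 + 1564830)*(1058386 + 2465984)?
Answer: 5685534830220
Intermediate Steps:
(48376 + 1564830)*(1058386 + 2465984) = 1613206*3524370 = 5685534830220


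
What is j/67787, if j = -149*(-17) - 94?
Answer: 2439/67787 ≈ 0.035980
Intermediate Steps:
j = 2439 (j = 2533 - 94 = 2439)
j/67787 = 2439/67787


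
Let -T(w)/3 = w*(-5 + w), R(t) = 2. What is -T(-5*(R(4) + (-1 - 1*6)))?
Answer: 1500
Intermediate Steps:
T(w) = -3*w*(-5 + w)
-T(-5*(R(4) + (-1 - 1*6))) = -3*(-5*(2 + (-1 - 1*6)))*(5 - (-5)*(2 + (-1 - 1*6))) = -3*(-5*(2 + (-1 - 6)))*(5 - (-5)*(2 + (-1 - 6))) = -3*(-5*(2 - 7))*(5 - (-5)*(2 - 7)) = -3*(-5*(-5))*(5 - (-5)*(-5)) = -3*25*(5 - 1*25) = -3*25*(5 - 25) = -3*25*(-20) = -1*(-1500) = 1500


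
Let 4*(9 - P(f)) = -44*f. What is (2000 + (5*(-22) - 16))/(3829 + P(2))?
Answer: 937/1930 ≈ 0.48549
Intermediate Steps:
P(f) = 9 + 11*f (P(f) = 9 - (-11)*f = 9 + 11*f)
(2000 + (5*(-22) - 16))/(3829 + P(2)) = (2000 + (5*(-22) - 16))/(3829 + (9 + 11*2)) = (2000 + (-110 - 16))/(3829 + (9 + 22)) = (2000 - 126)/(3829 + 31) = 1874/3860 = 1874*(1/3860) = 937/1930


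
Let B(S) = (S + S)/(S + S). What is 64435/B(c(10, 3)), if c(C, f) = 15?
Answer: 64435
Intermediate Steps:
B(S) = 1 (B(S) = (2*S)/((2*S)) = (2*S)*(1/(2*S)) = 1)
64435/B(c(10, 3)) = 64435/1 = 64435*1 = 64435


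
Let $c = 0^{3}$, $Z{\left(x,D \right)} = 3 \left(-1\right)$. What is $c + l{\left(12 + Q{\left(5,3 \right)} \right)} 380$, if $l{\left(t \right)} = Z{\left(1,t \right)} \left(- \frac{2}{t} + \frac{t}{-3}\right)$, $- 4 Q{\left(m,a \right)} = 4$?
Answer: $\frac{48260}{11} \approx 4387.3$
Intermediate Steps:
$Z{\left(x,D \right)} = -3$
$Q{\left(m,a \right)} = -1$ ($Q{\left(m,a \right)} = \left(- \frac{1}{4}\right) 4 = -1$)
$c = 0$
$l{\left(t \right)} = t + \frac{6}{t}$ ($l{\left(t \right)} = - 3 \left(- \frac{2}{t} + \frac{t}{-3}\right) = - 3 \left(- \frac{2}{t} + t \left(- \frac{1}{3}\right)\right) = - 3 \left(- \frac{2}{t} - \frac{t}{3}\right) = t + \frac{6}{t}$)
$c + l{\left(12 + Q{\left(5,3 \right)} \right)} 380 = 0 + \left(\left(12 - 1\right) + \frac{6}{12 - 1}\right) 380 = 0 + \left(11 + \frac{6}{11}\right) 380 = 0 + \frac{127}{11} \cdot 380 = 0 + \frac{48260}{11} = \frac{48260}{11}$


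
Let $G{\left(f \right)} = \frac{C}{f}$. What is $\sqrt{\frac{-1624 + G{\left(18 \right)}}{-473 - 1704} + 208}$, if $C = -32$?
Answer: $\frac{2 \sqrt{2225969438}}{6531} \approx 14.448$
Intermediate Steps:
$G{\left(f \right)} = - \frac{32}{f}$
$\sqrt{\frac{-1624 + G{\left(18 \right)}}{-473 - 1704} + 208} = \sqrt{\frac{-1624 - \frac{32}{18}}{-473 - 1704} + 208} = \sqrt{\frac{-1624 - \frac{16}{9}}{-2177} + 208} = \sqrt{\left(-1624 - \frac{16}{9}\right) \left(- \frac{1}{2177}\right) + 208} = \sqrt{\left(- \frac{14632}{9}\right) \left(- \frac{1}{2177}\right) + 208} = \sqrt{\frac{14632}{19593} + 208} = \sqrt{\frac{4089976}{19593}} = \frac{2 \sqrt{2225969438}}{6531}$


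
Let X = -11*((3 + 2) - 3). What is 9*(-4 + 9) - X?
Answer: 67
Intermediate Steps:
X = -22 (X = -11*(5 - 3) = -11*2 = -22)
9*(-4 + 9) - X = 9*(-4 + 9) - 1*(-22) = 9*5 + 22 = 45 + 22 = 67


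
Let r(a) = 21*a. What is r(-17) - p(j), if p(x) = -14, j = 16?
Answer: -343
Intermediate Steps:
r(-17) - p(j) = 21*(-17) - 1*(-14) = -357 + 14 = -343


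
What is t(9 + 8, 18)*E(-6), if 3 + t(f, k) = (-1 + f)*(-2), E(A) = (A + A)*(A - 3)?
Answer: -3780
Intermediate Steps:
E(A) = 2*A*(-3 + A) (E(A) = (2*A)*(-3 + A) = 2*A*(-3 + A))
t(f, k) = -1 - 2*f (t(f, k) = -3 + (-1 + f)*(-2) = -3 + (2 - 2*f) = -1 - 2*f)
t(9 + 8, 18)*E(-6) = (-1 - 2*(9 + 8))*(2*(-6)*(-3 - 6)) = (-1 - 2*17)*(2*(-6)*(-9)) = (-1 - 34)*108 = -35*108 = -3780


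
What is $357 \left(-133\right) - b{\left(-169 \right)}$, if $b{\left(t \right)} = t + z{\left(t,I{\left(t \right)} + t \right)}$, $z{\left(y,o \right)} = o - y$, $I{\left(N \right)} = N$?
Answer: $-47143$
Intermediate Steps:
$b{\left(t \right)} = 2 t$ ($b{\left(t \right)} = t + \left(\left(t + t\right) - t\right) = t + \left(2 t - t\right) = t + t = 2 t$)
$357 \left(-133\right) - b{\left(-169 \right)} = 357 \left(-133\right) - 2 \left(-169\right) = -47481 - -338 = -47481 + 338 = -47143$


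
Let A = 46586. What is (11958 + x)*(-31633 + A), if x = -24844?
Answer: -192684358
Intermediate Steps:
(11958 + x)*(-31633 + A) = (11958 - 24844)*(-31633 + 46586) = -12886*14953 = -192684358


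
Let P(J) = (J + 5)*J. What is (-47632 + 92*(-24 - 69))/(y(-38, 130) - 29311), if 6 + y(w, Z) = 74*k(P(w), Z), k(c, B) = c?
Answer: -56188/63479 ≈ -0.88514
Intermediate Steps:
P(J) = J*(5 + J) (P(J) = (5 + J)*J = J*(5 + J))
y(w, Z) = -6 + 74*w*(5 + w) (y(w, Z) = -6 + 74*(w*(5 + w)) = -6 + 74*w*(5 + w))
(-47632 + 92*(-24 - 69))/(y(-38, 130) - 29311) = (-47632 + 92*(-24 - 69))/((-6 + 74*(-38)*(5 - 38)) - 29311) = (-47632 + 92*(-93))/((-6 + 74*(-38)*(-33)) - 29311) = (-47632 - 8556)/((-6 + 92796) - 29311) = -56188/(92790 - 29311) = -56188/63479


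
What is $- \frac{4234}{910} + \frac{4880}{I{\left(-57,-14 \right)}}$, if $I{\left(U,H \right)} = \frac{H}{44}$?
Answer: $- \frac{6980517}{455} \approx -15342.0$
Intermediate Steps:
$I{\left(U,H \right)} = \frac{H}{44}$ ($I{\left(U,H \right)} = H \frac{1}{44} = \frac{H}{44}$)
$- \frac{4234}{910} + \frac{4880}{I{\left(-57,-14 \right)}} = - \frac{4234}{910} + \frac{4880}{\frac{1}{44} \left(-14\right)} = \left(-4234\right) \frac{1}{910} + \frac{4880}{- \frac{7}{22}} = - \frac{2117}{455} + 4880 \left(- \frac{22}{7}\right) = - \frac{2117}{455} - \frac{107360}{7} = - \frac{6980517}{455}$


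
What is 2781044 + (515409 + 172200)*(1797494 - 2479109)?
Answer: -468681827491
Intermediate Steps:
2781044 + (515409 + 172200)*(1797494 - 2479109) = 2781044 + 687609*(-681615) = 2781044 - 468684608535 = -468681827491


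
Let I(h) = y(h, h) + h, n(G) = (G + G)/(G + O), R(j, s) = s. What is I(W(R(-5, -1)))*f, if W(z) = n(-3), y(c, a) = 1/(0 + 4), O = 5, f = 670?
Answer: -3685/2 ≈ -1842.5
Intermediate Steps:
y(c, a) = ¼ (y(c, a) = 1/4 = ¼)
n(G) = 2*G/(5 + G) (n(G) = (G + G)/(G + 5) = (2*G)/(5 + G) = 2*G/(5 + G))
W(z) = -3 (W(z) = 2*(-3)/(5 - 3) = 2*(-3)/2 = 2*(-3)*(½) = -3)
I(h) = ¼ + h
I(W(R(-5, -1)))*f = (¼ - 3)*670 = -11/4*670 = -3685/2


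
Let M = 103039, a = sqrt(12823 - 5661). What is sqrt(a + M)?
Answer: sqrt(103039 + sqrt(7162)) ≈ 321.13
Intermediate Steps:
a = sqrt(7162) ≈ 84.629
sqrt(a + M) = sqrt(sqrt(7162) + 103039) = sqrt(103039 + sqrt(7162))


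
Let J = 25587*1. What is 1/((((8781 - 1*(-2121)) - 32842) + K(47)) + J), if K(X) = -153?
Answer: 1/3494 ≈ 0.00028620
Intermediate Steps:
J = 25587
1/((((8781 - 1*(-2121)) - 32842) + K(47)) + J) = 1/((((8781 - 1*(-2121)) - 32842) - 153) + 25587) = 1/((((8781 + 2121) - 32842) - 153) + 25587) = 1/(((10902 - 32842) - 153) + 25587) = 1/((-21940 - 153) + 25587) = 1/(-22093 + 25587) = 1/3494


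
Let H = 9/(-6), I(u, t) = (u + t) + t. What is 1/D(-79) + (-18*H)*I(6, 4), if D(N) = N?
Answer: 29861/79 ≈ 377.99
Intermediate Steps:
I(u, t) = u + 2*t (I(u, t) = (t + u) + t = u + 2*t)
H = -3/2 (H = 9*(-⅙) = -3/2 ≈ -1.5000)
1/D(-79) + (-18*H)*I(6, 4) = 1/(-79) + (-18*(-3/2))*(6 + 2*4) = -1/79 + 27*(6 + 8) = -1/79 + 27*14 = -1/79 + 378 = 29861/79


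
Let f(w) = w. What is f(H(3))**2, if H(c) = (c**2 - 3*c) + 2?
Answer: 4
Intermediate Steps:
H(c) = 2 + c**2 - 3*c
f(H(3))**2 = (2 + 3**2 - 3*3)**2 = (2 + 9 - 9)**2 = 2**2 = 4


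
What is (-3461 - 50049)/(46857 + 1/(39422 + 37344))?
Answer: -4107748660/3597024463 ≈ -1.1420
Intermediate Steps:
(-3461 - 50049)/(46857 + 1/(39422 + 37344)) = -53510/(46857 + 1/76766) = -53510/3597024463/76766 = -53510*76766/3597024463 = -4107748660/3597024463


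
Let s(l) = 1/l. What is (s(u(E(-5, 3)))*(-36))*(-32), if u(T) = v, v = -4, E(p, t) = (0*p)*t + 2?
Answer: -288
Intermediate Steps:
E(p, t) = 2 (E(p, t) = 0*t + 2 = 0 + 2 = 2)
u(T) = -4
(s(u(E(-5, 3)))*(-36))*(-32) = (-36/(-4))*(-32) = -¼*(-36)*(-32) = 9*(-32) = -288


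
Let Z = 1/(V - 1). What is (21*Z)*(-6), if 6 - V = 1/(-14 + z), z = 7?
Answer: -49/2 ≈ -24.500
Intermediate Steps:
V = 43/7 (V = 6 - 1/(-14 + 7) = 6 - 1/(-7) = 6 - 1*(-⅐) = 6 + ⅐ = 43/7 ≈ 6.1429)
Z = 7/36 (Z = 1/(43/7 - 1) = 1/(36/7) = 7/36 ≈ 0.19444)
(21*Z)*(-6) = (21*(7/36))*(-6) = (49/12)*(-6) = -49/2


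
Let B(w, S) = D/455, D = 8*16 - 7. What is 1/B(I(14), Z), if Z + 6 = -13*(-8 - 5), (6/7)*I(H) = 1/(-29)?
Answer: 455/121 ≈ 3.7603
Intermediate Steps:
I(H) = -7/174 (I(H) = (7/6)/(-29) = (7/6)*(-1/29) = -7/174)
D = 121 (D = 128 - 7 = 121)
Z = 163 (Z = -6 - 13*(-8 - 5) = -6 - 13*(-13) = -6 + 169 = 163)
B(w, S) = 121/455
1/B(I(14), Z) = 1/(121/455) = 455/121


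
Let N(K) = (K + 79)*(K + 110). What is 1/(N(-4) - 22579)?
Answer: -1/14629 ≈ -6.8357e-5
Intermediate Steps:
N(K) = (79 + K)*(110 + K)
1/(N(-4) - 22579) = 1/((8690 + (-4)² + 189*(-4)) - 22579) = 1/((8690 + 16 - 756) - 22579) = 1/(7950 - 22579) = 1/(-14629) = -1/14629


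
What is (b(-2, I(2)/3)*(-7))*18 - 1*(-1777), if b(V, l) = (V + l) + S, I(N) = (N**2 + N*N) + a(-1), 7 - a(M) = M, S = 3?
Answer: 979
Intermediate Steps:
a(M) = 7 - M
I(N) = 8 + 2*N**2 (I(N) = (N**2 + N*N) + (7 - 1*(-1)) = (N**2 + N**2) + (7 + 1) = 2*N**2 + 8 = 8 + 2*N**2)
b(V, l) = 3 + V + l (b(V, l) = (V + l) + 3 = 3 + V + l)
(b(-2, I(2)/3)*(-7))*18 - 1*(-1777) = ((3 - 2 + (8 + 2*2**2)/3)*(-7))*18 - 1*(-1777) = ((3 - 2 + (8 + 2*4)*(1/3))*(-7))*18 + 1777 = ((3 - 2 + (8 + 8)*(1/3))*(-7))*18 + 1777 = ((3 - 2 + 16*(1/3))*(-7))*18 + 1777 = ((3 - 2 + 16/3)*(-7))*18 + 1777 = ((19/3)*(-7))*18 + 1777 = -133/3*18 + 1777 = -798 + 1777 = 979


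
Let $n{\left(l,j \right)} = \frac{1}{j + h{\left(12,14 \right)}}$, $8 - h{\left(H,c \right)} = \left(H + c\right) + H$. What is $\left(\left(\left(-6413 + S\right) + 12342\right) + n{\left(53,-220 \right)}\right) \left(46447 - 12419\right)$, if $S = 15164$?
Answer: $\frac{89719058486}{125} \approx 7.1775 \cdot 10^{8}$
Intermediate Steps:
$h{\left(H,c \right)} = 8 - c - 2 H$ ($h{\left(H,c \right)} = 8 - \left(\left(H + c\right) + H\right) = 8 - \left(c + 2 H\right) = 8 - c - 2 H$)
$n{\left(l,j \right)} = \frac{1}{-30 + j}$ ($n{\left(l,j \right)} = \frac{1}{j - 30} = \frac{1}{-30 + j}$)
$\left(\left(\left(-6413 + S\right) + 12342\right) + n{\left(53,-220 \right)}\right) \left(46447 - 12419\right) = \left(\left(\left(-6413 + 15164\right) + 12342\right) + \frac{1}{-30 - 220}\right) \left(46447 - 12419\right) = \left(\left(8751 + 12342\right) + \frac{1}{-250}\right) 34028 = \left(21093 - \frac{1}{250}\right) 34028 = \frac{5273249}{250} \cdot 34028 = \frac{89719058486}{125}$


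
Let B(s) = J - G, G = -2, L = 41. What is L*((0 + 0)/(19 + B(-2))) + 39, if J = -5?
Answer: 39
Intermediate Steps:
B(s) = -3 (B(s) = -5 - 1*(-2) = -5 + 2 = -3)
L*((0 + 0)/(19 + B(-2))) + 39 = 41*((0 + 0)/(19 - 3)) + 39 = 41*(0/16) + 39 = 41*(0*(1/16)) + 39 = 41*0 + 39 = 0 + 39 = 39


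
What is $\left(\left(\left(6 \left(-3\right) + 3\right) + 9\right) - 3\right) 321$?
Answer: $-2889$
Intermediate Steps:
$\left(\left(\left(6 \left(-3\right) + 3\right) + 9\right) - 3\right) 321 = \left(\left(\left(-18 + 3\right) + 9\right) - 3\right) 321 = \left(\left(-15 + 9\right) - 3\right) 321 = \left(-6 - 3\right) 321 = \left(-9\right) 321 = -2889$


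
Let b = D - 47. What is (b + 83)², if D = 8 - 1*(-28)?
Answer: 5184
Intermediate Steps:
D = 36 (D = 8 + 28 = 36)
b = -11 (b = 36 - 47 = -11)
(b + 83)² = (-11 + 83)² = 72² = 5184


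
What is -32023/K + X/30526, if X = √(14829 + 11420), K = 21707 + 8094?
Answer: -32023/29801 + √26249/30526 ≈ -1.0693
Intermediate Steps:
K = 29801
X = √26249 ≈ 162.02
-32023/K + X/30526 = -32023/29801 + √26249/30526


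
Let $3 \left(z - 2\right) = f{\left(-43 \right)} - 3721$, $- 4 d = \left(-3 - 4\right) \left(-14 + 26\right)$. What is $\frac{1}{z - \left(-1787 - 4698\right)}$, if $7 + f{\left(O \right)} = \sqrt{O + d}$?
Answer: $\frac{47199}{247527311} - \frac{3 i \sqrt{22}}{247527311} \approx 0.00019068 - 5.6847 \cdot 10^{-8} i$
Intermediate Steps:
$d = 21$ ($d = - \frac{\left(-3 - 4\right) \left(-14 + 26\right)}{4} = - \frac{\left(-7\right) 12}{4} = \left(- \frac{1}{4}\right) \left(-84\right) = 21$)
$f{\left(O \right)} = -7 + \sqrt{21 + O}$ ($f{\left(O \right)} = -7 + \sqrt{O + 21} = -7 + \sqrt{21 + O}$)
$z = - \frac{3722}{3} + \frac{i \sqrt{22}}{3}$ ($z = 2 + \frac{\left(-7 + \sqrt{21 - 43}\right) - 3721}{3} = 2 + \frac{\left(-7 + \sqrt{-22}\right) - 3721}{3} = 2 + \frac{\left(-7 + i \sqrt{22}\right) - 3721}{3} = 2 + \frac{-3728 + i \sqrt{22}}{3} = 2 - \left(\frac{3728}{3} - \frac{i \sqrt{22}}{3}\right) = - \frac{3722}{3} + \frac{i \sqrt{22}}{3} \approx -1240.7 + 1.5635 i$)
$\frac{1}{z - \left(-1787 - 4698\right)} = \frac{1}{\left(- \frac{3722}{3} + \frac{i \sqrt{22}}{3}\right) - \left(-1787 - 4698\right)} = \frac{1}{\left(- \frac{3722}{3} + \frac{i \sqrt{22}}{3}\right) - -6485} = \frac{1}{\left(- \frac{3722}{3} + \frac{i \sqrt{22}}{3}\right) + 6485} = \frac{1}{\frac{15733}{3} + \frac{i \sqrt{22}}{3}}$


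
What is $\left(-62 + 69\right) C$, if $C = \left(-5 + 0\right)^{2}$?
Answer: $175$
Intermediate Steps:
$C = 25$ ($C = \left(-5\right)^{2} = 25$)
$\left(-62 + 69\right) C = \left(-62 + 69\right) 25 = 7 \cdot 25 = 175$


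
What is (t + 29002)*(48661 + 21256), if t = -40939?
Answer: -834599229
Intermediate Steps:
(t + 29002)*(48661 + 21256) = (-40939 + 29002)*(48661 + 21256) = -11937*69917 = -834599229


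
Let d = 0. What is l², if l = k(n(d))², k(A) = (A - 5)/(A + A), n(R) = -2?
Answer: 2401/256 ≈ 9.3789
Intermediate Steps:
k(A) = (-5 + A)/(2*A) (k(A) = (-5 + A)/((2*A)) = (-5 + A)*(1/(2*A)) = (-5 + A)/(2*A))
l = 49/16 (l = ((½)*(-5 - 2)/(-2))² = ((½)*(-½)*(-7))² = (7/4)² = 49/16 ≈ 3.0625)
l² = (49/16)² = 2401/256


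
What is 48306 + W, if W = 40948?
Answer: 89254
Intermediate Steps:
48306 + W = 48306 + 40948 = 89254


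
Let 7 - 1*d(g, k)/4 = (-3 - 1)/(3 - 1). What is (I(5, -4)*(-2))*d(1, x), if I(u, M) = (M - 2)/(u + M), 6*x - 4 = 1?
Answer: 432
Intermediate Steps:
x = ⅚ (x = ⅔ + (⅙)*1 = ⅔ + ⅙ = ⅚ ≈ 0.83333)
I(u, M) = (-2 + M)/(M + u)
d(g, k) = 36 (d(g, k) = 28 - 4*(-3 - 1)/(3 - 1) = 28 - (-16)/2 = 28 - 4*(-2) = 28 + 8 = 36)
(I(5, -4)*(-2))*d(1, x) = (((-2 - 4)/(-4 + 5))*(-2))*36 = ((-6/1)*(-2))*36 = ((1*(-6))*(-2))*36 = -6*(-2)*36 = 12*36 = 432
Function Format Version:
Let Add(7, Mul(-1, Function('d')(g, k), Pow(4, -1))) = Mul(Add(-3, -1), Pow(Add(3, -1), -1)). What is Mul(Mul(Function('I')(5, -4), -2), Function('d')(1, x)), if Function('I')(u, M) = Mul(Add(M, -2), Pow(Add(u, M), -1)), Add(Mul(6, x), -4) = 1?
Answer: 432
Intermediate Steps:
x = Rational(5, 6) (x = Add(Rational(2, 3), Mul(Rational(1, 6), 1)) = Add(Rational(2, 3), Rational(1, 6)) = Rational(5, 6) ≈ 0.83333)
Function('I')(u, M) = Mul(Pow(Add(M, u), -1), Add(-2, M)) (Function('I')(u, M) = Mul(Add(-2, M), Pow(Add(M, u), -1)) = Mul(Pow(Add(M, u), -1), Add(-2, M)))
Function('d')(g, k) = 36 (Function('d')(g, k) = Add(28, Mul(-4, Mul(Add(-3, -1), Pow(Add(3, -1), -1)))) = Add(28, Mul(-4, Mul(-4, Pow(2, -1)))) = Add(28, Mul(-4, Mul(-4, Rational(1, 2)))) = Add(28, Mul(-4, -2)) = Add(28, 8) = 36)
Mul(Mul(Function('I')(5, -4), -2), Function('d')(1, x)) = Mul(Mul(Mul(Pow(Add(-4, 5), -1), Add(-2, -4)), -2), 36) = Mul(Mul(Mul(Pow(1, -1), -6), -2), 36) = Mul(Mul(Mul(1, -6), -2), 36) = Mul(Mul(-6, -2), 36) = Mul(12, 36) = 432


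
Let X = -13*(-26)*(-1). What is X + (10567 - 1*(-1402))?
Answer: 11631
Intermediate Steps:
X = -338 (X = 338*(-1) = -338)
X + (10567 - 1*(-1402)) = -338 + (10567 - 1*(-1402)) = -338 + (10567 + 1402) = -338 + 11969 = 11631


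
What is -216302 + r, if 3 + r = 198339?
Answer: -17966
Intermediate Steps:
r = 198336 (r = -3 + 198339 = 198336)
-216302 + r = -216302 + 198336 = -17966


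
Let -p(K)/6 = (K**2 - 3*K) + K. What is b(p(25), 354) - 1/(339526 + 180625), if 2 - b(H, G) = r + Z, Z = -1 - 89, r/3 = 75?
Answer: -69180084/520151 ≈ -133.00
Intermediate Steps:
r = 225 (r = 3*75 = 225)
Z = -90
p(K) = -6*K**2 + 12*K (p(K) = -6*((K**2 - 3*K) + K) = -6*(K**2 - 2*K) = -6*K**2 + 12*K)
b(H, G) = -133 (b(H, G) = 2 - (225 - 90) = 2 - 1*135 = 2 - 135 = -133)
b(p(25), 354) - 1/(339526 + 180625) = -133 - 1/(339526 + 180625) = -133 - 1/520151 = -69180084/520151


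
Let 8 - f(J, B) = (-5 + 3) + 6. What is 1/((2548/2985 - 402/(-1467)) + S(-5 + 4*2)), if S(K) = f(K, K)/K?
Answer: 486555/1197394 ≈ 0.40634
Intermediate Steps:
f(J, B) = 4 (f(J, B) = 8 - ((-5 + 3) + 6) = 8 - (-2 + 6) = 8 - 1*4 = 8 - 4 = 4)
S(K) = 4/K
1/((2548/2985 - 402/(-1467)) + S(-5 + 4*2)) = 1/((2548/2985 - 402/(-1467)) + 4/(-5 + 4*2)) = 1/((2548*(1/2985) - 402*(-1/1467)) + 4/(-5 + 8)) = 1/((2548/2985 + 134/489) + 4/3) = 1/(548654/486555 + 4*(⅓)) = 1/(548654/486555 + 4/3) = 1/(1197394/486555) = 486555/1197394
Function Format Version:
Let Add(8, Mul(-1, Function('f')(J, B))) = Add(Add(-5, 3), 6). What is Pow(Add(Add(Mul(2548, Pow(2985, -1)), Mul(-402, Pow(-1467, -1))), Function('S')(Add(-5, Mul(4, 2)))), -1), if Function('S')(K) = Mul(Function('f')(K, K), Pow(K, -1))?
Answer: Rational(486555, 1197394) ≈ 0.40634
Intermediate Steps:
Function('f')(J, B) = 4 (Function('f')(J, B) = Add(8, Mul(-1, Add(Add(-5, 3), 6))) = Add(8, Mul(-1, Add(-2, 6))) = Add(8, Mul(-1, 4)) = Add(8, -4) = 4)
Function('S')(K) = Mul(4, Pow(K, -1))
Pow(Add(Add(Mul(2548, Pow(2985, -1)), Mul(-402, Pow(-1467, -1))), Function('S')(Add(-5, Mul(4, 2)))), -1) = Pow(Add(Add(Mul(2548, Pow(2985, -1)), Mul(-402, Pow(-1467, -1))), Mul(4, Pow(Add(-5, Mul(4, 2)), -1))), -1) = Pow(Add(Add(Mul(2548, Rational(1, 2985)), Mul(-402, Rational(-1, 1467))), Mul(4, Pow(Add(-5, 8), -1))), -1) = Pow(Add(Add(Rational(2548, 2985), Rational(134, 489)), Mul(4, Pow(3, -1))), -1) = Pow(Add(Rational(548654, 486555), Mul(4, Rational(1, 3))), -1) = Pow(Add(Rational(548654, 486555), Rational(4, 3)), -1) = Pow(Rational(1197394, 486555), -1) = Rational(486555, 1197394)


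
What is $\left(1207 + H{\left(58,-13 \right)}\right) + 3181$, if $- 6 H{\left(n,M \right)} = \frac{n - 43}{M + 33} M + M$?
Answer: $\frac{105403}{24} \approx 4391.8$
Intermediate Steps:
$H{\left(n,M \right)} = - \frac{M}{6} - \frac{M \left(-43 + n\right)}{6 \left(33 + M\right)}$ ($H{\left(n,M \right)} = - \frac{\frac{n - 43}{M + 33} M + M}{6} = - \frac{\frac{-43 + n}{33 + M} M + M}{6} = - \frac{\frac{M \left(-43 + n\right)}{33 + M} + M}{6} = - \frac{M + \frac{M \left(-43 + n\right)}{33 + M}}{6} = - \frac{M}{6} - \frac{M \left(-43 + n\right)}{6 \left(33 + M\right)}$)
$\left(1207 + H{\left(58,-13 \right)}\right) + 3181 = \left(1207 + \frac{1}{6} \left(-13\right) \frac{1}{33 - 13} \left(10 - -13 - 58\right)\right) + 3181 = \left(1207 + \frac{1}{6} \left(-13\right) \frac{1}{20} \left(10 + 13 - 58\right)\right) + 3181 = \left(1207 + \frac{1}{6} \left(-13\right) \frac{1}{20} \left(-35\right)\right) + 3181 = \left(1207 + \frac{91}{24}\right) + 3181 = \frac{29059}{24} + 3181 = \frac{105403}{24}$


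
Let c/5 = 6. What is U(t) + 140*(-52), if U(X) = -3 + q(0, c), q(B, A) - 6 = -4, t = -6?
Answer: -7281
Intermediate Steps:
c = 30 (c = 5*6 = 30)
q(B, A) = 2 (q(B, A) = 6 - 4 = 2)
U(X) = -1 (U(X) = -3 + 2 = -1)
U(t) + 140*(-52) = -1 + 140*(-52) = -1 - 7280 = -7281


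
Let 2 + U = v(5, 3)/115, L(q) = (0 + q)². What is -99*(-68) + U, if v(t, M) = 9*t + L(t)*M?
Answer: 154814/23 ≈ 6731.0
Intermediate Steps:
L(q) = q²
v(t, M) = 9*t + M*t² (v(t, M) = 9*t + t²*M = 9*t + M*t²)
U = -22/23 (U = -2 + (5*(9 + 3*5))/115 = -2 + (5*(9 + 15))*(1/115) = -2 + (5*24)*(1/115) = -2 + 120*(1/115) = -2 + 24/23 = -22/23 ≈ -0.95652)
-99*(-68) + U = -99*(-68) - 22/23 = 6732 - 22/23 = 154814/23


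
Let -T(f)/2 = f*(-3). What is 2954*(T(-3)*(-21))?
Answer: 1116612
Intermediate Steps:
T(f) = 6*f (T(f) = -2*f*(-3) = -(-6)*f = 6*f)
2954*(T(-3)*(-21)) = 2954*((6*(-3))*(-21)) = 2954*(-18*(-21)) = 2954*378 = 1116612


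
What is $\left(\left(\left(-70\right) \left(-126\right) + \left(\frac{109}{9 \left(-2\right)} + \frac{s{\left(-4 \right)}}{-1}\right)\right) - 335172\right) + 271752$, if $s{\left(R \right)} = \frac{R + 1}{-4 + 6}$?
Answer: $- \frac{491441}{9} \approx -54605.0$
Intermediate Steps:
$s{\left(R \right)} = \frac{1}{2} + \frac{R}{2}$ ($s{\left(R \right)} = \frac{1 + R}{2} = \left(1 + R\right) \frac{1}{2} = \frac{1}{2} + \frac{R}{2}$)
$\left(\left(\left(-70\right) \left(-126\right) + \left(\frac{109}{9 \left(-2\right)} + \frac{s{\left(-4 \right)}}{-1}\right)\right) - 335172\right) + 271752 = \left(\left(\left(-70\right) \left(-126\right) + \left(\frac{109}{9 \left(-2\right)} + \frac{\frac{1}{2} + \frac{1}{2} \left(-4\right)}{-1}\right)\right) - 335172\right) + 271752 = \left(\left(8820 + \left(\frac{109}{-18} + \left(\frac{1}{2} - 2\right) \left(-1\right)\right)\right) - 335172\right) + 271752 = \left(\left(8820 + \left(109 \left(- \frac{1}{18}\right) - - \frac{3}{2}\right)\right) - 335172\right) + 271752 = \left(\left(8820 + \left(- \frac{109}{18} + \frac{3}{2}\right)\right) - 335172\right) + 271752 = \left(\left(8820 - \frac{41}{9}\right) - 335172\right) + 271752 = \left(\frac{79339}{9} - 335172\right) + 271752 = - \frac{2937209}{9} + 271752 = - \frac{491441}{9}$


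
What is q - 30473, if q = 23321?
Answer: -7152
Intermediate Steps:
q - 30473 = 23321 - 30473 = -7152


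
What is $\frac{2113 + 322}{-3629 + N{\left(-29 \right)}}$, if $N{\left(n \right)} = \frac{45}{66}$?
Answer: $- \frac{53570}{79823} \approx -0.67111$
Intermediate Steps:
$N{\left(n \right)} = \frac{15}{22}$ ($N{\left(n \right)} = 45 \cdot \frac{1}{66} = \frac{15}{22}$)
$\frac{2113 + 322}{-3629 + N{\left(-29 \right)}} = \frac{2113 + 322}{-3629 + \frac{15}{22}} = \frac{2435}{- \frac{79823}{22}} = 2435 \left(- \frac{22}{79823}\right) = - \frac{53570}{79823}$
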